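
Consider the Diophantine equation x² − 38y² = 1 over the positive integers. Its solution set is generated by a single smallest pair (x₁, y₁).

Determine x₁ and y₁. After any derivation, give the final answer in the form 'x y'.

37 6

[6; 6,12] for √38; ℓ=2 ⇒ convergent index 1
a_0=6:  p_0=6·1+0=6,  q_0=6·0+1=1
a_1=6:  p_1=6·6+1=37,  q_1=6·1+0=6
→ (37, 6).  Check: 37²=1369, 38·6²=1368, difference 1.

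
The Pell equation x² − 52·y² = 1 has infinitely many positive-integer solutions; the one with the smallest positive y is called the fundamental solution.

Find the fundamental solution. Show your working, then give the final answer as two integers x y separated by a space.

649 90

d=52: √d = [7; 4,1,2,1,4,14] (ℓ=6, even), read p_5/q_5
k=0  a_k=7  p_k/q_k = 7/1
k=1  a_k=4  p_k/q_k = 29/4
k=2  a_k=1  p_k/q_k = 36/5
k=3  a_k=2  p_k/q_k = 101/14
k=4  a_k=1  p_k/q_k = 137/19
k=5  a_k=4  p_k/q_k = 649/90
→ (649, 90).  Check: 649²=421201, 52·90²=421200, difference 1.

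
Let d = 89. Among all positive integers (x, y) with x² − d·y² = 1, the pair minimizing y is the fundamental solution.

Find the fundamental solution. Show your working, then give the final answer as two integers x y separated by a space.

500001 53000

√89 = [9; 2,3,3,2,18, …], period ℓ=5 (odd) → k=9
i=0: a=9 ⇒ p=9, q=1
…
i=2: a=3 ⇒ p=66, q=7
…
i=4: a=2 ⇒ p=500, q=53
…
i=7: a=3 ⇒ p=66019, q=6998
i=8: a=3 ⇒ p=216991, q=23001
i=9: a=2 ⇒ p=500001, q=53000
(x₁, y₁) = (500001, 53000);  500001² − 89·53000² = 1 ✓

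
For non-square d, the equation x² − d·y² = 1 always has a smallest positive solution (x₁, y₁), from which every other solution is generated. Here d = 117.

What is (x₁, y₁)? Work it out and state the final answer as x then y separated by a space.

√117 → a₀=10, period (1,4,2,4,1,20); ℓ=6 even so k=5
step 0: (10, 1)  from 10·(1,0) + (0,1)
step 1: (11, 1)  from 1·(10,1) + (1,0)
…
step 4: (530, 49)  from 4·(119,11) + (54,5)
step 5: (649, 60)  from 1·(530,49) + (119,11)
fundamental: x₁=649, y₁=60  (since 421201 − 117·3600 = 1)

649 60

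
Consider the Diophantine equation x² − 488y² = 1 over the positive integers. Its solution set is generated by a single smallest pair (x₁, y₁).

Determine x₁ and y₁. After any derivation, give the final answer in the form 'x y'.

243 11

d=488: √d = [22; 11,44] (ℓ=2, even), read p_1/q_1
step 0: (22, 1)  from 22·(1,0) + (0,1)
step 1: (243, 11)  from 11·(22,1) + (1,0)
fundamental: x₁=243, y₁=11  (since 59049 − 488·121 = 1)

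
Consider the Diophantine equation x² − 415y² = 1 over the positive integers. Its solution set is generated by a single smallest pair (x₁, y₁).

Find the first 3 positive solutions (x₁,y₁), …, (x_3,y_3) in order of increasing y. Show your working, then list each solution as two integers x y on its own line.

d=415: √d = [20; 2,1,2,4,6,…,1,2,40] (ℓ=16, even), read p_15/q_15
i=0: a=20 ⇒ p=20, q=1
i=1: a=2 ⇒ p=41, q=2
i=2: a=1 ⇒ p=61, q=3
…
i=4: a=4 ⇒ p=713, q=35
i=5: a=6 ⇒ p=4441, q=218
…
i=7: a=1 ⇒ p=9595, q=471
i=8: a=3 ⇒ p=33939, q=1666
i=9: a=1 ⇒ p=43534, q=2137
i=10: a=1 ⇒ p=77473, q=3803
…
i=14: a=1 ⇒ p=6841255, q=335824
i=15: a=2 ⇒ p=18412804, q=903849
fundamental: x₁=18412804, y₁=903849  (since 339031351142416 − 415·816943014801 = 1)
k=2:  x_2 = 18412804·18412804+415·903849·903849 = 678062702284831,  y_2 = 18412804·903849+903849·18412804 = 33284788965192
k=3:  x_3 = 18412804·678062702284831+415·903849·33284788965192 = 24970071273761872339444,  y_3 = 18412804·33284788965192+903849·678062702284831 = 1225732590794885332887

18412804 903849
678062702284831 33284788965192
24970071273761872339444 1225732590794885332887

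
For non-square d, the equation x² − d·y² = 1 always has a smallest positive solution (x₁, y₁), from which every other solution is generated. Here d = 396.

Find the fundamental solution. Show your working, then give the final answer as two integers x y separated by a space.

199 10

d=396: √d = [19; 1,8,1,38] (ℓ=4, even), read p_3/q_3
a_0=19:  p_0=19·1+0=19,  q_0=19·0+1=1
…
a_2=8:  p_2=8·20+19=179,  q_2=8·1+1=9
a_3=1:  p_3=1·179+20=199,  q_3=1·9+1=10
→ (199, 10).  Check: 199²=39601, 396·10²=39600, difference 1.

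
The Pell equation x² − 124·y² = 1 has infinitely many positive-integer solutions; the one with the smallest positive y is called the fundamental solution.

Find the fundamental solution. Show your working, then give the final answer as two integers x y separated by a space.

4620799 414960

√124 → a₀=11, period (7,2,1,1,1,…,2,7,22); ℓ=16 even so k=15
i=0: a=11 ⇒ p=11, q=1
…
i=5: a=1 ⇒ p=657, q=59
…
i=7: a=1 ⇒ p=3040, q=273
i=8: a=4 ⇒ p=14543, q=1306
i=9: a=1 ⇒ p=17583, q=1579
i=10: a=3 ⇒ p=67292, q=6043
i=11: a=1 ⇒ p=84875, q=7622
i=12: a=1 ⇒ p=152167, q=13665
i=13: a=1 ⇒ p=237042, q=21287
i=14: a=2 ⇒ p=626251, q=56239
i=15: a=7 ⇒ p=4620799, q=414960
fundamental: x₁=4620799, y₁=414960  (since 21351783398401 − 124·172191801600 = 1)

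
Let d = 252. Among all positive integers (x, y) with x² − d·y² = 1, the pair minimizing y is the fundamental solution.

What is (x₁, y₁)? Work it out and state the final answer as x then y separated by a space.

√252 → a₀=15, period (1,6,1,30); ℓ=4 even so k=3
i=0: a=15 ⇒ p=15, q=1
…
i=2: a=6 ⇒ p=111, q=7
i=3: a=1 ⇒ p=127, q=8
fundamental: x₁=127, y₁=8  (since 16129 − 252·64 = 1)

127 8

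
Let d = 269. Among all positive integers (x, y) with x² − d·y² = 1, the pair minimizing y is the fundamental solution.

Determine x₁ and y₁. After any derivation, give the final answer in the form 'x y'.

d=269: √d = [16; 2,2,32] (ℓ=3, odd), read p_5/q_5
i=0: a=16 ⇒ p=16, q=1
…
i=3: a=32 ⇒ p=2657, q=162
i=4: a=2 ⇒ p=5396, q=329
i=5: a=2 ⇒ p=13449, q=820
fundamental: x₁=13449, y₁=820  (since 180875601 − 269·672400 = 1)

13449 820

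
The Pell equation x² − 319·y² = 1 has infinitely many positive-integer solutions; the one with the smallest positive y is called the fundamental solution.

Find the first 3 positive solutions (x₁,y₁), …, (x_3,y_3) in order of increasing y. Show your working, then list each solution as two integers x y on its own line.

12901780 722361
332911854336799 18639485405160
8590311008090840302660 480965080021169647239

√319 → a₀=17, period (1,6,5,1,4,…,6,1,34); ℓ=14 even so k=13
i=0: a=17 ⇒ p=17, q=1
…
i=4: a=1 ⇒ p=768, q=43
…
i=10: a=1 ⇒ p=309613, q=17335
…
i=12: a=6 ⇒ p=11102899, q=621643
i=13: a=1 ⇒ p=12901780, q=722361
→ (12901780, 722361).  Check: 12901780²=166455927168400, 319·722361²=166455927168399, difference 1.
k=2:  x_2 = 12901780·12901780+319·722361·722361 = 332911854336799,  y_2 = 12901780·722361+722361·12901780 = 18639485405160
k=3:  x_3 = 12901780·332911854336799+319·722361·18639485405160 = 8590311008090840302660,  y_3 = 12901780·18639485405160+722361·332911854336799 = 480965080021169647239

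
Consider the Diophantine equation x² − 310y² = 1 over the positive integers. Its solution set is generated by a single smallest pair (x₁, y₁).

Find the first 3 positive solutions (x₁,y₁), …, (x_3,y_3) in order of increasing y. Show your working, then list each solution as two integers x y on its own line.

848719 48204
1440647881921 81823301352
2445410459391369679 138889981000287972

d=310: √d = [17; 1,1,1,1,5,…,1,1,34] (ℓ=16, even), read p_15/q_15
a_0=17:  p_0=17·1+0=17,  q_0=17·0+1=1
a_1=1:  p_1=1·17+1=18,  q_1=1·1+0=1
a_2=1:  p_2=1·18+17=35,  q_2=1·1+1=2
a_3=1:  p_3=1·35+18=53,  q_3=1·2+1=3
a_4=1:  p_4=1·53+35=88,  q_4=1·3+2=5
a_5=5:  p_5=5·88+53=493,  q_5=5·5+3=28
a_6=3:  p_6=3·493+88=1567,  q_6=3·28+5=89
a_7=1:  p_7=1·1567+493=2060,  q_7=1·89+28=117
a_8=2:  p_8=2·2060+1567=5687,  q_8=2·117+89=323
a_9=1:  p_9=1·5687+2060=7747,  q_9=1·323+117=440
a_10=3:  p_10=3·7747+5687=28928,  q_10=3·440+323=1643
a_11=5:  p_11=5·28928+7747=152387,  q_11=5·1643+440=8655
a_12=1:  p_12=1·152387+28928=181315,  q_12=1·8655+1643=10298
a_13=1:  p_13=1·181315+152387=333702,  q_13=1·10298+8655=18953
a_14=1:  p_14=1·333702+181315=515017,  q_14=1·18953+10298=29251
a_15=1:  p_15=1·515017+333702=848719,  q_15=1·29251+18953=48204
→ (848719, 48204).  Check: 848719²=720323940961, 310·48204²=720323940960, difference 1.
n=2: (848719,48204)∘(848719,48204) = (848719·848719+310·48204·48204, 848719·48204+48204·848719) = (1440647881921,81823301352)
n=3: (1440647881921,81823301352)∘(848719,48204) = (848719·1440647881921+310·48204·81823301352, 848719·81823301352+48204·1440647881921) = (2445410459391369679,138889981000287972)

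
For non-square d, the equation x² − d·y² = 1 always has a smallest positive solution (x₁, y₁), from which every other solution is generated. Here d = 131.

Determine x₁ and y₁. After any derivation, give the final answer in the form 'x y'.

d=131: √d = [11; 2,4,11,4,2,22] (ℓ=6, even), read p_5/q_5
a_0=11:  p_0=11·1+0=11,  q_0=11·0+1=1
a_1=2:  p_1=2·11+1=23,  q_1=2·1+0=2
a_2=4:  p_2=4·23+11=103,  q_2=4·2+1=9
a_3=11:  p_3=11·103+23=1156,  q_3=11·9+2=101
a_4=4:  p_4=4·1156+103=4727,  q_4=4·101+9=413
a_5=2:  p_5=2·4727+1156=10610,  q_5=2·413+101=927
→ (10610, 927).  Check: 10610²=112572100, 131·927²=112572099, difference 1.

10610 927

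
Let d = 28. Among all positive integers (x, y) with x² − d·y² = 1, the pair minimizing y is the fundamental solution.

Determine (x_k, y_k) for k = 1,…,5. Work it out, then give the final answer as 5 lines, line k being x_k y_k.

127 24
32257 6096
8193151 1548360
2081028097 393277344
528572943487 99890897016

d=28: √d = [5; 3,2,3,10] (ℓ=4, even), read p_3/q_3
i=0: a=5 ⇒ p=5, q=1
…
i=2: a=2 ⇒ p=37, q=7
i=3: a=3 ⇒ p=127, q=24
(x₁, y₁) = (127, 24);  127² − 28·24² = 1 ✓
(127+24√28)^2 = 32257 + 6096√28
(127+24√28)^3 = 8193151 + 1548360√28
(127+24√28)^4 = 2081028097 + 393277344√28
(127+24√28)^5 = 528572943487 + 99890897016√28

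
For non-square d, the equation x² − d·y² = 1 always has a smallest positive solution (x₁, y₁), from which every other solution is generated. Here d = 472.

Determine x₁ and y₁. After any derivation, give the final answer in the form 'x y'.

√472 → a₀=21, period (1,2,1,1,1,…,2,1,42); ℓ=14 even so k=13
step 0: (21, 1)  from 21·(1,0) + (0,1)
step 1: (22, 1)  from 1·(21,1) + (1,0)
…
step 3: (87, 4)  from 1·(65,3) + (22,1)
step 4: (152, 7)  from 1·(87,4) + (65,3)
step 5: (239, 11)  from 1·(152,7) + (87,4)
step 6: (1108, 51)  from 4·(239,11) + (152,7)
step 7: (5779, 266)  from 5·(1108,51) + (239,11)
step 8: (24224, 1115)  from 4·(5779,266) + (1108,51)
step 9: (30003, 1381)  from 1·(24224,1115) + (5779,266)
step 10: (54227, 2496)  from 1·(30003,1381) + (24224,1115)
…
step 12: (222687, 10250)  from 2·(84230,3877) + (54227,2496)
step 13: (306917, 14127)  from 1·(222687,10250) + (84230,3877)
(x₁, y₁) = (306917, 14127);  306917² − 472·14127² = 1 ✓

306917 14127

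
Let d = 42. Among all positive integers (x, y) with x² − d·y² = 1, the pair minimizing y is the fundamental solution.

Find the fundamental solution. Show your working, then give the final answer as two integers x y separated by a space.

13 2

√42 → a₀=6, period (2,12); ℓ=2 even so k=1
step 0: (6, 1)  from 6·(1,0) + (0,1)
step 1: (13, 2)  from 2·(6,1) + (1,0)
(x₁, y₁) = (13, 2);  13² − 42·2² = 1 ✓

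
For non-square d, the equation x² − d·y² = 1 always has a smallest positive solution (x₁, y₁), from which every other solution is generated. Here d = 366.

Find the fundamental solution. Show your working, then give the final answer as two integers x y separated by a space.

907925 47458

d=366: √d = [19; 7,1,1,1,2,12,2,1,1,1,7,38] (ℓ=12, even), read p_11/q_11
a_0=19:  p_0=19·1+0=19,  q_0=19·0+1=1
a_1=7:  p_1=7·19+1=134,  q_1=7·1+0=7
…
a_3=1:  p_3=1·153+134=287,  q_3=1·8+7=15
…
a_7=2:  p_7=2·14444+1167=30055,  q_7=2·755+61=1571
a_8=1:  p_8=1·30055+14444=44499,  q_8=1·1571+755=2326
…
a_10=1:  p_10=1·74554+44499=119053,  q_10=1·3897+2326=6223
a_11=7:  p_11=7·119053+74554=907925,  q_11=7·6223+3897=47458
(x₁, y₁) = (907925, 47458);  907925² − 366·47458² = 1 ✓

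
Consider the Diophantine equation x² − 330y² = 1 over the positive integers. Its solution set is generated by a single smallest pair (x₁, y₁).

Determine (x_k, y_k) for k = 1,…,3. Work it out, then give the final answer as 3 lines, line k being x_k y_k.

√330 = [18; 6,36, …], period ℓ=2 (even) → k=1
k=0  a_k=18  p_k/q_k = 18/1
k=1  a_k=6  p_k/q_k = 109/6
→ (109, 6).  Check: 109²=11881, 330·6²=11880, difference 1.
k=2:  x_2 = 109·109+330·6·6 = 23761,  y_2 = 109·6+6·109 = 1308
k=3:  x_3 = 109·23761+330·6·1308 = 5179789,  y_3 = 109·1308+6·23761 = 285138

109 6
23761 1308
5179789 285138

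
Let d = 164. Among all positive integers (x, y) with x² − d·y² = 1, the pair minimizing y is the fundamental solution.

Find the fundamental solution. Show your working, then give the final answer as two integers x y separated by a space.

2049 160

[12; 1,4,6,4,1,24] for √164; ℓ=6 ⇒ convergent index 5
k=0  a_k=12  p_k/q_k = 12/1
…
k=2  a_k=4  p_k/q_k = 64/5
k=3  a_k=6  p_k/q_k = 397/31
k=4  a_k=4  p_k/q_k = 1652/129
k=5  a_k=1  p_k/q_k = 2049/160
(x₁, y₁) = (2049, 160);  2049² − 164·160² = 1 ✓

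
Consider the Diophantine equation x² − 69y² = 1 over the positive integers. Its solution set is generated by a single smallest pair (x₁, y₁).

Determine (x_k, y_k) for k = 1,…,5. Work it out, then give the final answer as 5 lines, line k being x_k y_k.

√69 → a₀=8, period (3,3,1,4,1,3,3,16); ℓ=8 even so k=7
a_0=8:  p_0=8·1+0=8,  q_0=8·0+1=1
…
a_2=3:  p_2=3·25+8=83,  q_2=3·3+1=10
a_3=1:  p_3=1·83+25=108,  q_3=1·10+3=13
…
a_5=1:  p_5=1·515+108=623,  q_5=1·62+13=75
a_6=3:  p_6=3·623+515=2384,  q_6=3·75+62=287
a_7=3:  p_7=3·2384+623=7775,  q_7=3·287+75=936
(x₁, y₁) = (7775, 936);  7775² − 69·936² = 1 ✓
(x_2, y_2) = (7775·7775 + 69·936·936, 7775·936 + 936·7775) = (120901249, 14554800)
(x_3, y_3) = (7775·120901249 + 69·936·14554800, 7775·14554800 + 936·120901249) = (1880014414175, 226327139064)
(x_4, y_4) = (7775·1880014414175 + 69·936·226327139064, 7775·226327139064 + 936·1880014414175) = (29234224019520001, 3519386997890400)
(x_5, y_5) = (7775·29234224019520001 + 69·936·3519386997890400, 7775·3519386997890400 + 936·29234224019520001) = (454592181623521601375, 54726467590868580936)

7775 936
120901249 14554800
1880014414175 226327139064
29234224019520001 3519386997890400
454592181623521601375 54726467590868580936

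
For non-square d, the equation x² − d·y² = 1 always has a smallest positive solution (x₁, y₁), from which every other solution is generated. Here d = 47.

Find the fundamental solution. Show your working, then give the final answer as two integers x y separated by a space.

48 7

√47 = [6; 1,5,1,12, …], period ℓ=4 (even) → k=3
a_0=6:  p_0=6·1+0=6,  q_0=6·0+1=1
…
a_2=5:  p_2=5·7+6=41,  q_2=5·1+1=6
a_3=1:  p_3=1·41+7=48,  q_3=1·6+1=7
fundamental: x₁=48, y₁=7  (since 2304 − 47·49 = 1)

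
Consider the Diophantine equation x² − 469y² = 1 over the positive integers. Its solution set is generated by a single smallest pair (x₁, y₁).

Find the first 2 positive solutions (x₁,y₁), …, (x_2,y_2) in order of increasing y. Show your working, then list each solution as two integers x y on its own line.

√469 → a₀=21, period (1,1,1,10,6,10,1,1,1,42); ℓ=10 even so k=9
i=0: a=21 ⇒ p=21, q=1
…
i=3: a=1 ⇒ p=65, q=3
i=4: a=10 ⇒ p=693, q=32
…
i=8: a=1 ⇒ p=90069, q=4159
i=9: a=1 ⇒ p=137215, q=6336
(x₁, y₁) = (137215, 6336);  137215² − 469·6336² = 1 ✓
n=2: (137215,6336)∘(137215,6336) = (137215·137215+469·6336·6336, 137215·6336+6336·137215) = (37655912449,1738788480)

137215 6336
37655912449 1738788480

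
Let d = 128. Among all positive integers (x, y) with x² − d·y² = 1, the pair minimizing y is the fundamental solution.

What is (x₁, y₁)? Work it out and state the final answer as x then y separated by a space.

577 51

[11; 3,5,3,22] for √128; ℓ=4 ⇒ convergent index 3
k=0  a_k=11  p_k/q_k = 11/1
k=1  a_k=3  p_k/q_k = 34/3
k=2  a_k=5  p_k/q_k = 181/16
k=3  a_k=3  p_k/q_k = 577/51
→ (577, 51).  Check: 577²=332929, 128·51²=332928, difference 1.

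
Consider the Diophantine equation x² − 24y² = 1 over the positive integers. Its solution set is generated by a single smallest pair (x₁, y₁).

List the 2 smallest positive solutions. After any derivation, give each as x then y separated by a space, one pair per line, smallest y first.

[4; 1,8] for √24; ℓ=2 ⇒ convergent index 1
step 0: (4, 1)  from 4·(1,0) + (0,1)
step 1: (5, 1)  from 1·(4,1) + (1,0)
(x₁, y₁) = (5, 1);  5² − 24·1² = 1 ✓
n=2: (5,1)∘(5,1) = (5·5+24·1·1, 5·1+1·5) = (49,10)

5 1
49 10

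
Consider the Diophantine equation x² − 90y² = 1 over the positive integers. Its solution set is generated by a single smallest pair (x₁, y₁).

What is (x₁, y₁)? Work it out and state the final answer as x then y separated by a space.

[9; 2,18] for √90; ℓ=2 ⇒ convergent index 1
i=0: a=9 ⇒ p=9, q=1
i=1: a=2 ⇒ p=19, q=2
fundamental: x₁=19, y₁=2  (since 361 − 90·4 = 1)

19 2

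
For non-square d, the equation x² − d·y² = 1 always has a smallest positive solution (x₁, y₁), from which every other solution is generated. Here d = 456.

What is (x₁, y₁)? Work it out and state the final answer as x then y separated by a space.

1025 48

d=456: √d = [21; 2,1,4,1,2,42] (ℓ=6, even), read p_5/q_5
i=0: a=21 ⇒ p=21, q=1
i=1: a=2 ⇒ p=43, q=2
…
i=3: a=4 ⇒ p=299, q=14
i=4: a=1 ⇒ p=363, q=17
i=5: a=2 ⇒ p=1025, q=48
fundamental: x₁=1025, y₁=48  (since 1050625 − 456·2304 = 1)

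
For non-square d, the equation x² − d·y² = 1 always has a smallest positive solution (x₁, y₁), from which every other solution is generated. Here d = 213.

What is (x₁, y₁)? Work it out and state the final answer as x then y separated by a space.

194399 13320

√213 → a₀=14, period (1,1,2,6,1,8,1,6,2,1,1,28); ℓ=12 even so k=11
a_0=14:  p_0=14·1+0=14,  q_0=14·0+1=1
a_1=1:  p_1=1·14+1=15,  q_1=1·1+0=1
…
a_4=6:  p_4=6·73+29=467,  q_4=6·5+2=32
a_5=1:  p_5=1·467+73=540,  q_5=1·32+5=37
a_6=8:  p_6=8·540+467=4787,  q_6=8·37+32=328
a_7=1:  p_7=1·4787+540=5327,  q_7=1·328+37=365
…
a_9=2:  p_9=2·36749+5327=78825,  q_9=2·2518+365=5401
a_10=1:  p_10=1·78825+36749=115574,  q_10=1·5401+2518=7919
a_11=1:  p_11=1·115574+78825=194399,  q_11=1·7919+5401=13320
→ (194399, 13320).  Check: 194399²=37790971201, 213·13320²=37790971200, difference 1.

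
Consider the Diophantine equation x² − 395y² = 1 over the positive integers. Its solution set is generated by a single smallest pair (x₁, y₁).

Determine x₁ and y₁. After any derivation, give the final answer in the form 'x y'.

159 8

[19; 1,6,1,38] for √395; ℓ=4 ⇒ convergent index 3
step 0: (19, 1)  from 19·(1,0) + (0,1)
…
step 2: (139, 7)  from 6·(20,1) + (19,1)
step 3: (159, 8)  from 1·(139,7) + (20,1)
fundamental: x₁=159, y₁=8  (since 25281 − 395·64 = 1)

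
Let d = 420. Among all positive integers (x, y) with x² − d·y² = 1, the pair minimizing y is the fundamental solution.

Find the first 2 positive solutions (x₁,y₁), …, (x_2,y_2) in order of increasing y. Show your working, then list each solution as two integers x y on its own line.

41 2
3361 164

[20; 2,40] for √420; ℓ=2 ⇒ convergent index 1
a_0=20:  p_0=20·1+0=20,  q_0=20·0+1=1
a_1=2:  p_1=2·20+1=41,  q_1=2·1+0=2
fundamental: x₁=41, y₁=2  (since 1681 − 420·4 = 1)
(41+2√420)^2 = 3361 + 164√420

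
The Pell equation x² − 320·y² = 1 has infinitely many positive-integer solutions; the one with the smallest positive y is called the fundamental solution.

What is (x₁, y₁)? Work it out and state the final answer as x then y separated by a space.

d=320: √d = [17; 1,7,1,34] (ℓ=4, even), read p_3/q_3
k=0  a_k=17  p_k/q_k = 17/1
…
k=2  a_k=7  p_k/q_k = 143/8
k=3  a_k=1  p_k/q_k = 161/9
→ (161, 9).  Check: 161²=25921, 320·9²=25920, difference 1.

161 9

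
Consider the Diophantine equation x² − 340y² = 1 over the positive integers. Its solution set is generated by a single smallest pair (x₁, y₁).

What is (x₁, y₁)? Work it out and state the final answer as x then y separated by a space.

285769 15498

[18; 2,3,1,1,1,…,3,2,36] for √340; ℓ=14 ⇒ convergent index 13
a_0=18:  p_0=18·1+0=18,  q_0=18·0+1=1
…
a_2=3:  p_2=3·37+18=129,  q_2=3·2+1=7
…
a_4=1:  p_4=1·166+129=295,  q_4=1·9+7=16
…
a_12=3:  p_12=3·34813+21039=125478,  q_12=3·1888+1141=6805
a_13=2:  p_13=2·125478+34813=285769,  q_13=2·6805+1888=15498
→ (285769, 15498).  Check: 285769²=81663921361, 340·15498²=81663921360, difference 1.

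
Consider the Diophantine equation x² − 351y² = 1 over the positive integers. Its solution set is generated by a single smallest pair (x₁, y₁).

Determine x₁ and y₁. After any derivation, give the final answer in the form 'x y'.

62425 3332

[18; 1,2,1,3,2,2,2,3,1,2,1,36] for √351; ℓ=12 ⇒ convergent index 11
k=0  a_k=18  p_k/q_k = 18/1
k=1  a_k=1  p_k/q_k = 19/1
…
k=4  a_k=3  p_k/q_k = 281/15
k=5  a_k=2  p_k/q_k = 637/34
…
k=10  a_k=2  p_k/q_k = 45882/2449
k=11  a_k=1  p_k/q_k = 62425/3332
fundamental: x₁=62425, y₁=3332  (since 3896880625 − 351·11102224 = 1)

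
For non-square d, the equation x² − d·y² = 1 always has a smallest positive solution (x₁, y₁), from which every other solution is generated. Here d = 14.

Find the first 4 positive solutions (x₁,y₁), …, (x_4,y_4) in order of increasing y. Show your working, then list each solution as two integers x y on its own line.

d=14: √d = [3; 1,2,1,6] (ℓ=4, even), read p_3/q_3
k=0  a_k=3  p_k/q_k = 3/1
…
k=2  a_k=2  p_k/q_k = 11/3
k=3  a_k=1  p_k/q_k = 15/4
→ (15, 4).  Check: 15²=225, 14·4²=224, difference 1.
k=2:  x_2 = 15·15+14·4·4 = 449,  y_2 = 15·4+4·15 = 120
k=3:  x_3 = 15·449+14·4·120 = 13455,  y_3 = 15·120+4·449 = 3596
k=4:  x_4 = 15·13455+14·4·3596 = 403201,  y_4 = 15·3596+4·13455 = 107760

15 4
449 120
13455 3596
403201 107760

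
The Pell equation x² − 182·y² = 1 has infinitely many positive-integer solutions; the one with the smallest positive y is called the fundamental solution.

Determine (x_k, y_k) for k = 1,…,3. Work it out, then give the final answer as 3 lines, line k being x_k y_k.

27 2
1457 108
78651 5830

[13; 2,26] for √182; ℓ=2 ⇒ convergent index 1
step 0: (13, 1)  from 13·(1,0) + (0,1)
step 1: (27, 2)  from 2·(13,1) + (1,0)
fundamental: x₁=27, y₁=2  (since 729 − 182·4 = 1)
(x_2, y_2) = (27·27 + 182·2·2, 27·2 + 2·27) = (1457, 108)
(x_3, y_3) = (27·1457 + 182·2·108, 27·108 + 2·1457) = (78651, 5830)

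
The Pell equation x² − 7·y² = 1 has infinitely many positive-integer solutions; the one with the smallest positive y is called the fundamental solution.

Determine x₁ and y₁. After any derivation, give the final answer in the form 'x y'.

√7 = [2; 1,1,1,4, …], period ℓ=4 (even) → k=3
k=0  a_k=2  p_k/q_k = 2/1
k=1  a_k=1  p_k/q_k = 3/1
k=2  a_k=1  p_k/q_k = 5/2
k=3  a_k=1  p_k/q_k = 8/3
fundamental: x₁=8, y₁=3  (since 64 − 7·9 = 1)

8 3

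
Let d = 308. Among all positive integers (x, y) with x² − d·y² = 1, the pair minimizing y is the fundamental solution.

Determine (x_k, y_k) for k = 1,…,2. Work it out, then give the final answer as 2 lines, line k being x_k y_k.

351 20
246401 14040

d=308: √d = [17; 1,1,4,1,1,34] (ℓ=6, even), read p_5/q_5
a_0=17:  p_0=17·1+0=17,  q_0=17·0+1=1
a_1=1:  p_1=1·17+1=18,  q_1=1·1+0=1
a_2=1:  p_2=1·18+17=35,  q_2=1·1+1=2
a_3=4:  p_3=4·35+18=158,  q_3=4·2+1=9
a_4=1:  p_4=1·158+35=193,  q_4=1·9+2=11
a_5=1:  p_5=1·193+158=351,  q_5=1·11+9=20
fundamental: x₁=351, y₁=20  (since 123201 − 308·400 = 1)
k=2:  x_2 = 351·351+308·20·20 = 246401,  y_2 = 351·20+20·351 = 14040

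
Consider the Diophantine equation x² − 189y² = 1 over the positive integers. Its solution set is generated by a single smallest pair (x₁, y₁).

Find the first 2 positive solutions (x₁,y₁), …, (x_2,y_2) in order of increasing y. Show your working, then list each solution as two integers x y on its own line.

55 4
6049 440

√189 → a₀=13, period (1,2,1,26); ℓ=4 even so k=3
k=0  a_k=13  p_k/q_k = 13/1
…
k=2  a_k=2  p_k/q_k = 41/3
k=3  a_k=1  p_k/q_k = 55/4
(x₁, y₁) = (55, 4);  55² − 189·4² = 1 ✓
n=2: (55,4)∘(55,4) = (55·55+189·4·4, 55·4+4·55) = (6049,440)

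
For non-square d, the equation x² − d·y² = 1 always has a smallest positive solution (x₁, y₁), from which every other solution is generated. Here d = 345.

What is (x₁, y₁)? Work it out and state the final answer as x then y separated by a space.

d=345: √d = [18; 1,1,2,1,6,1,2,1,1,36] (ℓ=10, even), read p_9/q_9
a_0=18:  p_0=18·1+0=18,  q_0=18·0+1=1
…
a_6=1:  p_6=1·873+130=1003,  q_6=1·47+7=54
…
a_8=1:  p_8=1·2879+1003=3882,  q_8=1·155+54=209
a_9=1:  p_9=1·3882+2879=6761,  q_9=1·209+155=364
fundamental: x₁=6761, y₁=364  (since 45711121 − 345·132496 = 1)

6761 364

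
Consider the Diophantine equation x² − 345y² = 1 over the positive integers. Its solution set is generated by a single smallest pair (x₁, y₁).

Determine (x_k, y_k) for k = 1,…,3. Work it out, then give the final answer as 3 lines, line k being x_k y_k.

[18; 1,1,2,1,6,1,2,1,1,36] for √345; ℓ=10 ⇒ convergent index 9
i=0: a=18 ⇒ p=18, q=1
i=1: a=1 ⇒ p=19, q=1
…
i=6: a=1 ⇒ p=1003, q=54
…
i=8: a=1 ⇒ p=3882, q=209
i=9: a=1 ⇒ p=6761, q=364
→ (6761, 364).  Check: 6761²=45711121, 345·364²=45711120, difference 1.
(6761+364√345)^2 = 91422241 + 4922008√345
(6761+364√345)^3 = 1236211536041 + 66555391812√345

6761 364
91422241 4922008
1236211536041 66555391812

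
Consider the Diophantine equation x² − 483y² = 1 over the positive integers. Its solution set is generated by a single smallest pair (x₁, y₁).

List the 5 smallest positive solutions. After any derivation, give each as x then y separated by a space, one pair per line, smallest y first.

22 1
967 44
42526 1935
1870177 85096
82245262 3742289

[21; 1,42] for √483; ℓ=2 ⇒ convergent index 1
step 0: (21, 1)  from 21·(1,0) + (0,1)
step 1: (22, 1)  from 1·(21,1) + (1,0)
→ (22, 1).  Check: 22²=484, 483·1²=483, difference 1.
k=2:  x_2 = 22·22+483·1·1 = 967,  y_2 = 22·1+1·22 = 44
k=3:  x_3 = 22·967+483·1·44 = 42526,  y_3 = 22·44+1·967 = 1935
k=4:  x_4 = 22·42526+483·1·1935 = 1870177,  y_4 = 22·1935+1·42526 = 85096
k=5:  x_5 = 22·1870177+483·1·85096 = 82245262,  y_5 = 22·85096+1·1870177 = 3742289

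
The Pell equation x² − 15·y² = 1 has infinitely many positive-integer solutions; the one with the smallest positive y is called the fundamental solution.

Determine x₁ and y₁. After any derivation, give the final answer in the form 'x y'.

4 1

√15 = [3; 1,6, …], period ℓ=2 (even) → k=1
k=0  a_k=3  p_k/q_k = 3/1
k=1  a_k=1  p_k/q_k = 4/1
→ (4, 1).  Check: 4²=16, 15·1²=15, difference 1.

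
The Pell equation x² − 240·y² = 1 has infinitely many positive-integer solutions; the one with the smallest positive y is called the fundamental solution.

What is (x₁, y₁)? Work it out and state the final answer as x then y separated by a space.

31 2

d=240: √d = [15; 2,30] (ℓ=2, even), read p_1/q_1
i=0: a=15 ⇒ p=15, q=1
i=1: a=2 ⇒ p=31, q=2
(x₁, y₁) = (31, 2);  31² − 240·2² = 1 ✓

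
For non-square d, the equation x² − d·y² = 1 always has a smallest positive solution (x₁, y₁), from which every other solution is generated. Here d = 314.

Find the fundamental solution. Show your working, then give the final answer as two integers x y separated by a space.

392499 22150

√314 → a₀=17, period (1,2,1,1,2,1,34); ℓ=7 odd so k=13
a_0=17:  p_0=17·1+0=17,  q_0=17·0+1=1
a_1=1:  p_1=1·17+1=18,  q_1=1·1+0=1
a_2=2:  p_2=2·18+17=53,  q_2=2·1+1=3
a_3=1:  p_3=1·53+18=71,  q_3=1·3+1=4
a_4=1:  p_4=1·71+53=124,  q_4=1·4+3=7
…
a_7=34:  p_7=34·443+319=15381,  q_7=34·25+18=868
a_8=1:  p_8=1·15381+443=15824,  q_8=1·868+25=893
a_9=2:  p_9=2·15824+15381=47029,  q_9=2·893+868=2654
a_10=1:  p_10=1·47029+15824=62853,  q_10=1·2654+893=3547
a_11=1:  p_11=1·62853+47029=109882,  q_11=1·3547+2654=6201
a_12=2:  p_12=2·109882+62853=282617,  q_12=2·6201+3547=15949
a_13=1:  p_13=1·282617+109882=392499,  q_13=1·15949+6201=22150
(x₁, y₁) = (392499, 22150);  392499² − 314·22150² = 1 ✓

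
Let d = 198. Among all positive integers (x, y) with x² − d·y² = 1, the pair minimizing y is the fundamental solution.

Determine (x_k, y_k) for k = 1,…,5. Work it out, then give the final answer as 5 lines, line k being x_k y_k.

d=198: √d = [14; 14,28] (ℓ=2, even), read p_1/q_1
i=0: a=14 ⇒ p=14, q=1
i=1: a=14 ⇒ p=197, q=14
(x₁, y₁) = (197, 14);  197² − 198·14² = 1 ✓
k=2:  x_2 = 197·197+198·14·14 = 77617,  y_2 = 197·14+14·197 = 5516
k=3:  x_3 = 197·77617+198·14·5516 = 30580901,  y_3 = 197·5516+14·77617 = 2173290
k=4:  x_4 = 197·30580901+198·14·2173290 = 12048797377,  y_4 = 197·2173290+14·30580901 = 856270744
k=5:  x_5 = 197·12048797377+198·14·856270744 = 4747195585637,  y_5 = 197·856270744+14·12048797377 = 337368499846

197 14
77617 5516
30580901 2173290
12048797377 856270744
4747195585637 337368499846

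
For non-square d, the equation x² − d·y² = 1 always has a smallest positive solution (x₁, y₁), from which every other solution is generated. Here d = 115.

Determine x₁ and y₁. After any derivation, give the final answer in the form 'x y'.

d=115: √d = [10; 1,2,1,1,1,1,1,2,1,20] (ℓ=10, even), read p_9/q_9
a_0=10:  p_0=10·1+0=10,  q_0=10·0+1=1
…
a_2=2:  p_2=2·11+10=32,  q_2=2·1+1=3
…
a_5=1:  p_5=1·75+43=118,  q_5=1·7+4=11
a_6=1:  p_6=1·118+75=193,  q_6=1·11+7=18
…
a_8=2:  p_8=2·311+193=815,  q_8=2·29+18=76
a_9=1:  p_9=1·815+311=1126,  q_9=1·76+29=105
(x₁, y₁) = (1126, 105);  1126² − 115·105² = 1 ✓

1126 105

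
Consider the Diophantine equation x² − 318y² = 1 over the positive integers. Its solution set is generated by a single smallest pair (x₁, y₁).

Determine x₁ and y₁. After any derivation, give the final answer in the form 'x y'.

107 6

√318 = [17; 1,4,1,34, …], period ℓ=4 (even) → k=3
step 0: (17, 1)  from 17·(1,0) + (0,1)
step 1: (18, 1)  from 1·(17,1) + (1,0)
step 2: (89, 5)  from 4·(18,1) + (17,1)
step 3: (107, 6)  from 1·(89,5) + (18,1)
→ (107, 6).  Check: 107²=11449, 318·6²=11448, difference 1.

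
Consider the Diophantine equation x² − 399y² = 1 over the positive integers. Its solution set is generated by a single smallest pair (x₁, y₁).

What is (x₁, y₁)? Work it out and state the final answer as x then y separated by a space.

√399 = [19; 1,38, …], period ℓ=2 (even) → k=1
i=0: a=19 ⇒ p=19, q=1
i=1: a=1 ⇒ p=20, q=1
fundamental: x₁=20, y₁=1  (since 400 − 399·1 = 1)

20 1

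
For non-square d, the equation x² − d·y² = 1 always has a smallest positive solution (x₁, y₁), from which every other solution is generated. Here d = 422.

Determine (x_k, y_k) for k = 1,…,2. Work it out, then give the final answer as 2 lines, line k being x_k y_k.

7022501 341850
98631040590001 4801283933700

[20; 1,1,5,2,1,…,1,1,40] for √422; ℓ=14 ⇒ convergent index 13
i=0: a=20 ⇒ p=20, q=1
i=1: a=1 ⇒ p=21, q=1
i=2: a=1 ⇒ p=41, q=2
i=3: a=5 ⇒ p=226, q=11
i=4: a=2 ⇒ p=493, q=24
…
i=9: a=1 ⇒ p=217526, q=10589
…
i=12: a=1 ⇒ p=3810680, q=185501
i=13: a=1 ⇒ p=7022501, q=341850
fundamental: x₁=7022501, y₁=341850  (since 49315520295001 − 422·116861422500 = 1)
(x_2, y_2) = (7022501·7022501 + 422·341850·341850, 7022501·341850 + 341850·7022501) = (98631040590001, 4801283933700)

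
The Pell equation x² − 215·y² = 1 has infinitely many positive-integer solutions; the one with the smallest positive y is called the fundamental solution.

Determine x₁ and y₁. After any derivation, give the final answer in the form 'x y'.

44 3

√215 → a₀=14, period (1,1,1,28); ℓ=4 even so k=3
step 0: (14, 1)  from 14·(1,0) + (0,1)
step 1: (15, 1)  from 1·(14,1) + (1,0)
step 2: (29, 2)  from 1·(15,1) + (14,1)
step 3: (44, 3)  from 1·(29,2) + (15,1)
→ (44, 3).  Check: 44²=1936, 215·3²=1935, difference 1.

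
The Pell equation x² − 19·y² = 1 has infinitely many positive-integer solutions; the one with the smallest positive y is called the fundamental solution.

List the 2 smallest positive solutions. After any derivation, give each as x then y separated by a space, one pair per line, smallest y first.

170 39
57799 13260

[4; 2,1,3,1,2,8] for √19; ℓ=6 ⇒ convergent index 5
step 0: (4, 1)  from 4·(1,0) + (0,1)
step 1: (9, 2)  from 2·(4,1) + (1,0)
step 2: (13, 3)  from 1·(9,2) + (4,1)
step 3: (48, 11)  from 3·(13,3) + (9,2)
step 4: (61, 14)  from 1·(48,11) + (13,3)
step 5: (170, 39)  from 2·(61,14) + (48,11)
(x₁, y₁) = (170, 39);  170² − 19·39² = 1 ✓
k=2:  x_2 = 170·170+19·39·39 = 57799,  y_2 = 170·39+39·170 = 13260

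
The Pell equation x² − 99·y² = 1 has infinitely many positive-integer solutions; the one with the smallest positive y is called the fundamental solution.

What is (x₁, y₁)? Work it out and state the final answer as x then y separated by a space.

10 1

√99 → a₀=9, period (1,18); ℓ=2 even so k=1
k=0  a_k=9  p_k/q_k = 9/1
k=1  a_k=1  p_k/q_k = 10/1
fundamental: x₁=10, y₁=1  (since 100 − 99·1 = 1)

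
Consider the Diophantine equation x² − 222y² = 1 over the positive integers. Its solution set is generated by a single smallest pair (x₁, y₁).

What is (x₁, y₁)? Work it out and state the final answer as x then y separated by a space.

√222 = [14; 1,8,1,28, …], period ℓ=4 (even) → k=3
step 0: (14, 1)  from 14·(1,0) + (0,1)
step 1: (15, 1)  from 1·(14,1) + (1,0)
step 2: (134, 9)  from 8·(15,1) + (14,1)
step 3: (149, 10)  from 1·(134,9) + (15,1)
→ (149, 10).  Check: 149²=22201, 222·10²=22200, difference 1.

149 10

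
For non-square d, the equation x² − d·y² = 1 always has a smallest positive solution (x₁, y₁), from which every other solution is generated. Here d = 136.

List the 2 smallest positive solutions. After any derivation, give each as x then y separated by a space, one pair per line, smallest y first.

√136 = [11; 1,1,1,22, …], period ℓ=4 (even) → k=3
i=0: a=11 ⇒ p=11, q=1
i=1: a=1 ⇒ p=12, q=1
i=2: a=1 ⇒ p=23, q=2
i=3: a=1 ⇒ p=35, q=3
(x₁, y₁) = (35, 3);  35² − 136·3² = 1 ✓
k=2:  x_2 = 35·35+136·3·3 = 2449,  y_2 = 35·3+3·35 = 210

35 3
2449 210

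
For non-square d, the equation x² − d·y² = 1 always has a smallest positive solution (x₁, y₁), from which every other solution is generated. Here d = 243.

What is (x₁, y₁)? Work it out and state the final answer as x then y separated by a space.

[15; 1,1,2,3,15,3,2,1,1,30] for √243; ℓ=10 ⇒ convergent index 9
step 0: (15, 1)  from 15·(1,0) + (0,1)
step 1: (16, 1)  from 1·(15,1) + (1,0)
step 2: (31, 2)  from 1·(16,1) + (15,1)
step 3: (78, 5)  from 2·(31,2) + (16,1)
step 4: (265, 17)  from 3·(78,5) + (31,2)
step 5: (4053, 260)  from 15·(265,17) + (78,5)
step 6: (12424, 797)  from 3·(4053,260) + (265,17)
step 7: (28901, 1854)  from 2·(12424,797) + (4053,260)
step 8: (41325, 2651)  from 1·(28901,1854) + (12424,797)
step 9: (70226, 4505)  from 1·(41325,2651) + (28901,1854)
→ (70226, 4505).  Check: 70226²=4931691076, 243·4505²=4931691075, difference 1.

70226 4505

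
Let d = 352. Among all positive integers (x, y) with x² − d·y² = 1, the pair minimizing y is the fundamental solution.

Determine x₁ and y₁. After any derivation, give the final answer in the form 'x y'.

√352 = [18; 1,3,5,9,5,3,1,36, …], period ℓ=8 (even) → k=7
i=0: a=18 ⇒ p=18, q=1
i=1: a=1 ⇒ p=19, q=1
i=2: a=3 ⇒ p=75, q=4
i=3: a=5 ⇒ p=394, q=21
i=4: a=9 ⇒ p=3621, q=193
i=5: a=5 ⇒ p=18499, q=986
i=6: a=3 ⇒ p=59118, q=3151
i=7: a=1 ⇒ p=77617, q=4137
(x₁, y₁) = (77617, 4137);  77617² − 352·4137² = 1 ✓

77617 4137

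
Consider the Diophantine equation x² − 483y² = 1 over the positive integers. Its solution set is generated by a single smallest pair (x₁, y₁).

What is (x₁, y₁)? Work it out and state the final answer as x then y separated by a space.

22 1

d=483: √d = [21; 1,42] (ℓ=2, even), read p_1/q_1
step 0: (21, 1)  from 21·(1,0) + (0,1)
step 1: (22, 1)  from 1·(21,1) + (1,0)
(x₁, y₁) = (22, 1);  22² − 483·1² = 1 ✓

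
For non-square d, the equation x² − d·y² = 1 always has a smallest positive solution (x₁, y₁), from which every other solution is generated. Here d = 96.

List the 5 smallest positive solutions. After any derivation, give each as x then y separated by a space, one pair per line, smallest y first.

49 5
4801 490
470449 48015
46099201 4704980
4517251249 461040025

d=96: √d = [9; 1,3,1,18] (ℓ=4, even), read p_3/q_3
step 0: (9, 1)  from 9·(1,0) + (0,1)
step 1: (10, 1)  from 1·(9,1) + (1,0)
step 2: (39, 4)  from 3·(10,1) + (9,1)
step 3: (49, 5)  from 1·(39,4) + (10,1)
fundamental: x₁=49, y₁=5  (since 2401 − 96·25 = 1)
(49+5√96)^2 = 4801 + 490√96
(49+5√96)^3 = 470449 + 48015√96
(49+5√96)^4 = 46099201 + 4704980√96
(49+5√96)^5 = 4517251249 + 461040025√96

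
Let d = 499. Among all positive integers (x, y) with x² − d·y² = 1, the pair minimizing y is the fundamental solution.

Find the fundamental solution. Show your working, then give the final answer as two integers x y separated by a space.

4490 201

√499 → a₀=22, period (2,1,21,1,2,44); ℓ=6 even so k=5
i=0: a=22 ⇒ p=22, q=1
…
i=2: a=1 ⇒ p=67, q=3
…
i=4: a=1 ⇒ p=1519, q=68
i=5: a=2 ⇒ p=4490, q=201
→ (4490, 201).  Check: 4490²=20160100, 499·201²=20160099, difference 1.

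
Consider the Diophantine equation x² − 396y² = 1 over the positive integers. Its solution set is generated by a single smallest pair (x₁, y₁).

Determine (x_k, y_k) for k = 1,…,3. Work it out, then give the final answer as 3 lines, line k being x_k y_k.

√396 → a₀=19, period (1,8,1,38); ℓ=4 even so k=3
step 0: (19, 1)  from 19·(1,0) + (0,1)
step 1: (20, 1)  from 1·(19,1) + (1,0)
step 2: (179, 9)  from 8·(20,1) + (19,1)
step 3: (199, 10)  from 1·(179,9) + (20,1)
fundamental: x₁=199, y₁=10  (since 39601 − 396·100 = 1)
n=2: (199,10)∘(199,10) = (199·199+396·10·10, 199·10+10·199) = (79201,3980)
n=3: (79201,3980)∘(199,10) = (199·79201+396·10·3980, 199·3980+10·79201) = (31521799,1584030)

199 10
79201 3980
31521799 1584030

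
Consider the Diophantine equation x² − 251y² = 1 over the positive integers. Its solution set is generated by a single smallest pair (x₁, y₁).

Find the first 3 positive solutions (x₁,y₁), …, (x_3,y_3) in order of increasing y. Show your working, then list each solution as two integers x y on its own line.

d=251: √d = [15; 1,5,2,1,2,…,5,1,30] (ℓ=14, even), read p_13/q_13
a_0=15:  p_0=15·1+0=15,  q_0=15·0+1=1
…
a_2=5:  p_2=5·16+15=95,  q_2=5·1+1=6
a_3=2:  p_3=2·95+16=206,  q_3=2·6+1=13
a_4=1:  p_4=1·206+95=301,  q_4=1·13+6=19
a_5=2:  p_5=2·301+206=808,  q_5=2·19+13=51
a_6=2:  p_6=2·808+301=1917,  q_6=2·51+19=121
…
a_8=2:  p_8=2·29563+1917=61043,  q_8=2·1866+121=3853
a_9=2:  p_9=2·61043+29563=151649,  q_9=2·3853+1866=9572
…
a_12=5:  p_12=5·577033+212692=3097857,  q_12=5·36422+13425=195535
a_13=1:  p_13=1·3097857+577033=3674890,  q_13=1·195535+36422=231957
fundamental: x₁=3674890, y₁=231957  (since 13504816512100 − 251·53804049849 = 1)
(x_2, y_2) = (3674890·3674890 + 251·231957·231957, 3674890·231957 + 231957·3674890) = (27009633024199, 1704832919460)
(x_3, y_3) = (3674890·27009633024199 + 251·231957·1704832919460, 3674890·1704832919460 + 231957·27009633024199) = (198514860608593651330, 12530146894788486843)

3674890 231957
27009633024199 1704832919460
198514860608593651330 12530146894788486843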